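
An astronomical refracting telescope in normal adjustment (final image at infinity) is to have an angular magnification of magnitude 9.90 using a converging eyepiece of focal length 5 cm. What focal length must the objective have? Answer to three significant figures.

49.5 cm

|M| = f_obj/|f_eye|, so f_obj = |M| x |f_eye| = 9.9 x 5 = 49.500 cm.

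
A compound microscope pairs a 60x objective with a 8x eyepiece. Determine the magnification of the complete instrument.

480

The overall magnification of a compound microscope is the product of the objective and eyepiece magnifications:
M = M_obj x M_eye = 60 x 8 = 480.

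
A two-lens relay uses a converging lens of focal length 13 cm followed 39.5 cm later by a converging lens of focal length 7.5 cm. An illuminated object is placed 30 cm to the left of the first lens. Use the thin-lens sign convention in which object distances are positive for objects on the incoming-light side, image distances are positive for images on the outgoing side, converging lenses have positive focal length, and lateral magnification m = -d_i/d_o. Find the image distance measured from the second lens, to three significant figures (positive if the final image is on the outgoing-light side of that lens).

First lens: d_i1 = 1/(1/13 - 1/30) = 22.941 cm.
That image sits 16.559 cm in front of the second lens, so d_o2 = 16.559 cm.
Second lens: d_i2 = 1/(1/7.5 - 1/(16.559)) = 13.709 cm.

13.7 cm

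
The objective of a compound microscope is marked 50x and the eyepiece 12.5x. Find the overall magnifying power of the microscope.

The overall magnification of a compound microscope is the product of the objective and eyepiece magnifications:
M = M_obj x M_eye = 50 x 12.5 = 625.

625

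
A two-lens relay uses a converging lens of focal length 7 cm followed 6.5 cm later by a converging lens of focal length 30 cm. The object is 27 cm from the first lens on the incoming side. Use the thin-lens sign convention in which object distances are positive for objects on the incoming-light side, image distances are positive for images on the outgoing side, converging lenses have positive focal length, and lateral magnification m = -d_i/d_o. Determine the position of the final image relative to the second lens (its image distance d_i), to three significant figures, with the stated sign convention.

2.69 cm

Applying the thin-lens equation to the first lens, 1/7 = 1/27 + 1/d_i1, which gives d_i1 = 9.450 cm.
Since 9.450 cm > 6.5 cm, the first image lies past the second lens and serves as a virtual object: d_o2 = L - d_i1 = -2.950 cm.
Applying the thin-lens equation again with f_2 = 30 cm and d_o2 = -2.950 cm gives d_i2 = 2.686 cm.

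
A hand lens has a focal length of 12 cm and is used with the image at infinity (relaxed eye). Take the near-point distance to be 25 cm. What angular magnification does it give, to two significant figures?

M = D/f = 25/12 = 2.083.

2.1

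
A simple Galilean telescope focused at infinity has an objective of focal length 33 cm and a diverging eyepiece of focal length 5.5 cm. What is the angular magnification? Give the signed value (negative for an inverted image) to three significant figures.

M = -f_obj/f_eye = -33/(-5.5) = 6.000.

6.00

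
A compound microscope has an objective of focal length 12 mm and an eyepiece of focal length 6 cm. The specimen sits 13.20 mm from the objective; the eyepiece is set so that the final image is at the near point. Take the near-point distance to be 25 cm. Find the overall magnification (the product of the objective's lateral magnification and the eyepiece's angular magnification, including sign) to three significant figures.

-51.7

Convert to cm: f_obj = 12 mm = 1.2 cm; d_o = 13.20 mm = 1.32 cm.
Objective: 1/d_i = 1/f_obj - 1/d_o = 1/1.2 - 1/1.32 = 0.07576 cm^-1, so d_i = 13.200 cm.
m_obj = -d_i/d_o = -13.200/1.32 = -10.000.
Eyepiece angular magnification (image at near point): M_eye = 1 + D/f_e = 1 + 25/6 = 5.167.
Overall M = m_obj x M_eye = (-10.000)(5.167) = -51.67.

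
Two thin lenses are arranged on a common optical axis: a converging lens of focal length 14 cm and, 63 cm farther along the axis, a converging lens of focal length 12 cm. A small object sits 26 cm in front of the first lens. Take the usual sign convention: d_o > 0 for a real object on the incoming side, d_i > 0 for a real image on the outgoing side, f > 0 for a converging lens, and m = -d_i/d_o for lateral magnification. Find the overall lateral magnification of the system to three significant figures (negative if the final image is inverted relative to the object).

0.677

Applying the thin-lens equation to the first lens, 1/14 = 1/26 + 1/d_i1, which gives d_i1 = 30.333 cm.
Its lateral magnification is m_1 = -d_i1/d_o1 = -(30.333)/26 = -1.1667.
Object distance for lens 2: d_o2 = 63 - 30.333 = 32.667 cm.
Applying the thin-lens equation again with f_2 = 12 cm and d_o2 = 32.667 cm gives d_i2 = 18.968 cm.
m_2 = -(18.968)/(32.667) = -0.5806.
Overall magnification: m = m_1 m_2 = 0.6774.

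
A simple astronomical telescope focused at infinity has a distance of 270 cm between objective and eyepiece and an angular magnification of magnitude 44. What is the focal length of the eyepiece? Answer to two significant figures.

In normal adjustment the tube length equals f_obj + f_eye and |M| = f_obj/f_eye.
So f_obj = 44 f_eye and 44 f_eye + f_eye = 270 cm, giving f_eye = 270/45 = 6.000 cm and f_obj = 264.000 cm.

6.0 cm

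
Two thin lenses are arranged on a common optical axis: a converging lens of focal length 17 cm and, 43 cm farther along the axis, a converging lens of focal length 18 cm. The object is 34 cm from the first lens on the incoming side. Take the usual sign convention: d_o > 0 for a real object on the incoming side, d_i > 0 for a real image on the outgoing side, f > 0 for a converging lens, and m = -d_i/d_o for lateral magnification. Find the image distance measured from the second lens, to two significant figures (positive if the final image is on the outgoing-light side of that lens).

-18 cm

Lens 1: 1/d_i1 = 1/f_1 - 1/d_o1 = 1/17 - 1/34 = 0.02941 cm^-1, so d_i1 = 34.000 cm.
The intermediate image is 34.000 cm to the right of lens 1, so d_o2 = L - d_i1 = 43 - 34.000 = 9.000 cm.
Lens 2: 1/d_i2 = 1/f_2 - 1/d_o2 = 1/18 - 1/(9.000) = -0.05556 cm^-1, so d_i2 = -18.000 cm.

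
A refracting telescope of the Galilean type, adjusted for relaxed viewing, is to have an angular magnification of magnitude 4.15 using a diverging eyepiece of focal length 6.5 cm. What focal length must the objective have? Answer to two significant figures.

|M| = f_obj/|f_eye|, so f_obj = |M| x |f_eye| = 4.15 x 6.5 = 26.975 cm.

27 cm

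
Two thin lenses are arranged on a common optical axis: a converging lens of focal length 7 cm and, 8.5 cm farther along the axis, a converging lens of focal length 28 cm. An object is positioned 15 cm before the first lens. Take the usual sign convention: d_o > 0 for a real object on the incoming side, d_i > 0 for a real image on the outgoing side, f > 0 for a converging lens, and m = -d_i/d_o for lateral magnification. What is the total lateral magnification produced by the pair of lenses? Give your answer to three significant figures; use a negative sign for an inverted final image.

-0.751

Lens 1: 1/d_i1 = 1/f_1 - 1/d_o1 = 1/7 - 1/15 = 0.07619 cm^-1, so d_i1 = 13.125 cm.
m_1 = -(13.125)/15 = -0.8750.
This image would form 13.125 cm past lens 1, i.e. 4.625 cm beyond lens 2, so it is a virtual object for lens 2: d_o2 = 8.5 - 13.125 = -4.625 cm.
Lens 2: 1/d_i2 = 1/f_2 - 1/d_o2 = 1/28 - 1/(-4.625) = 0.25193 cm^-1, so d_i2 = 3.969 cm.
m_2 = -(3.969)/(-4.625) = 0.8582.
Total m = m_1 x m_2 = (-0.8750)(0.8582) = -0.7510.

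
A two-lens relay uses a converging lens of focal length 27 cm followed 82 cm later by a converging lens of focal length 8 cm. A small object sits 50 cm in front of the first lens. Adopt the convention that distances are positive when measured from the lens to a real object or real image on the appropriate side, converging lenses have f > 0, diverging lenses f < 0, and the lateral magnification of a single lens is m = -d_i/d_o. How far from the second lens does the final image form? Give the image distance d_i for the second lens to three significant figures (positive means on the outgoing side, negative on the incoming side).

Applying the thin-lens equation to the first lens, 1/27 = 1/50 + 1/d_i1, which gives d_i1 = 58.696 cm.
Object distance for lens 2: d_o2 = 82 - 58.696 = 23.304 cm.
Applying the thin-lens equation again with f_2 = 8 cm and d_o2 = 23.304 cm gives d_i2 = 12.182 cm.

12.2 cm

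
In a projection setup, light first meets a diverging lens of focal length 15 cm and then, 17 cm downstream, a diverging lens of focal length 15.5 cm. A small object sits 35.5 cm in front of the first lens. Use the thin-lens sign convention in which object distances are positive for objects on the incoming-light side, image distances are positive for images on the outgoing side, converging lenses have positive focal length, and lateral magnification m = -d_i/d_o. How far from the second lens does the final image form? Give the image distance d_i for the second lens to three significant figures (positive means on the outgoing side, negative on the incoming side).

-9.92 cm

First lens: d_i1 = 1/(1/(-15) - 1/35.5) = -10.545 cm.
The intermediate image is virtual, 10.545 cm to the left of lens 1, so d_o2 = L - d_i1 = 17 - (-10.545) = 27.545 cm.
Second lens: d_i2 = 1/(1/(-15.5) - 1/(27.545)) = -9.919 cm.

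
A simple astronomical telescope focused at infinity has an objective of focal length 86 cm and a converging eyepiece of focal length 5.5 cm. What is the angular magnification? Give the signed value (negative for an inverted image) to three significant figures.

M = -f_obj/f_eye = -86/(5.5) = -15.636.

-15.6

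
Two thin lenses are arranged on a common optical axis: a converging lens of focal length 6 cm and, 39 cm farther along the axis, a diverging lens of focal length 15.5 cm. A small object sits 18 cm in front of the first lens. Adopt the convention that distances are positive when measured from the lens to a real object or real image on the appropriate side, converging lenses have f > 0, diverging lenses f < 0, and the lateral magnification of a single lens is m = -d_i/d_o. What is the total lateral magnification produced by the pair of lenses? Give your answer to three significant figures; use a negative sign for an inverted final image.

-0.170

First lens: d_i1 = 1/(1/6 - 1/18) = 9.000 cm.
m_1 = -(9.000)/18 = -0.5000.
That image sits 30.000 cm in front of the second lens, so d_o2 = 30.000 cm.
Second lens: d_i2 = 1/(1/(-15.5) - 1/(30.000)) = -10.220 cm.
m_2 = -(-10.220)/(30.000) = 0.3407.
The system's lateral magnification is m_1 m_2 = (-0.5000)(0.3407) = -0.1703.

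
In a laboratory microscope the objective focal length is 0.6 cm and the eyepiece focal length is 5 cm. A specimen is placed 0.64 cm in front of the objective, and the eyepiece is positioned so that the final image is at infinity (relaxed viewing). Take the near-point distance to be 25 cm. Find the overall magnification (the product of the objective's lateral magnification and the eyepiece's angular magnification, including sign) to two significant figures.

-75

Objective: 1/d_i = 1/f_obj - 1/d_o = 1/0.6 - 1/0.64 = 0.10417 cm^-1, so d_i = 9.600 cm.
m_obj = -d_i/d_o = -9.600/0.64 = -15.000.
Eyepiece angular magnification (image at infinity): M_eye = D/f_e = 25/5 = 5.000.
Overall M = m_obj x M_eye = (-15.000)(5.000) = -75.00.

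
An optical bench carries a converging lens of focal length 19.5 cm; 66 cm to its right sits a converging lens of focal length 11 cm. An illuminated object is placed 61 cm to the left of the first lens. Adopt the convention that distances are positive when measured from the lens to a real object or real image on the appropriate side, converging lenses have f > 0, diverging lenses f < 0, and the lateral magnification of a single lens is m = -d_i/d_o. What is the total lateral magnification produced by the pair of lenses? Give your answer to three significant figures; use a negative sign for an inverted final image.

0.196

Applying the thin-lens equation to the first lens, 1/19.5 = 1/61 + 1/d_i1, which gives d_i1 = 28.663 cm.
Its lateral magnification is m_1 = -d_i1/d_o1 = -(28.663)/61 = -0.4699.
Object distance for lens 2: d_o2 = 66 - 28.663 = 37.337 cm.
Applying the thin-lens equation again with f_2 = 11 cm and d_o2 = 37.337 cm gives d_i2 = 15.594 cm.
m_2 = -(15.594)/(37.337) = -0.4177.
The system's lateral magnification is m_1 m_2 = (-0.4699)(-0.4177) = 0.1962.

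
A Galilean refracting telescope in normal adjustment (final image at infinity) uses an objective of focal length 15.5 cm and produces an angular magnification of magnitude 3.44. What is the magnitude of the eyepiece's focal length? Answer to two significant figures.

4.5 cm

|M| = f_obj/|f_eye|, so |f_eye| = f_obj/|M| = 15.5/3.44 = 4.506 cm.
(The eyepiece is diverging, so its signed focal length is -4.506 cm.)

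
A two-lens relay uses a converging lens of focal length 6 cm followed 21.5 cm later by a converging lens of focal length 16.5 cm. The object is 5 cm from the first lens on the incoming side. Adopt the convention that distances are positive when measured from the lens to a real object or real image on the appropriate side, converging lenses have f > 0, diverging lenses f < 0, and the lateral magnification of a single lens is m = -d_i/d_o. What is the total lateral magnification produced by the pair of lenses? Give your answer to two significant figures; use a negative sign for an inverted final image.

First lens: d_i1 = 1/(1/6 - 1/5) = -30.000 cm.
m_1 = -(-30.000)/5 = 6.0000.
With d_i1 < 0 the first image is virtual and lies on the object side; the object distance for lens 2 is d_o2 = 21.5 - (-30.000) = 51.500 cm.
Second lens: d_i2 = 1/(1/16.5 - 1/(51.500)) = 24.279 cm.
m_2 = -(24.279)/(51.500) = -0.4714.
The system's lateral magnification is m_1 m_2 = (6.0000)(-0.4714) = -2.8286.

-2.8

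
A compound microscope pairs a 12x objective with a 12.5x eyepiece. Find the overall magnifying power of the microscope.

The overall magnification of a compound microscope is the product of the objective and eyepiece magnifications:
M = M_obj x M_eye = 12 x 12.5 = 150.

150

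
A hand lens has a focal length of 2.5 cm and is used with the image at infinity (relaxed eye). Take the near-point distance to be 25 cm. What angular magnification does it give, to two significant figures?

10

M = D/f = 25/2.5 = 10.000.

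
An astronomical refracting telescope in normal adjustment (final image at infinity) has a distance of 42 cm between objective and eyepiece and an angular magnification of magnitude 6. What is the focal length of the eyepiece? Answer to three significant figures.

In normal adjustment the tube length equals f_obj + f_eye and |M| = f_obj/f_eye.
So f_obj = 6 f_eye and 6 f_eye + f_eye = 42 cm, giving f_eye = 42/7 = 6.000 cm and f_obj = 36.000 cm.

6.00 cm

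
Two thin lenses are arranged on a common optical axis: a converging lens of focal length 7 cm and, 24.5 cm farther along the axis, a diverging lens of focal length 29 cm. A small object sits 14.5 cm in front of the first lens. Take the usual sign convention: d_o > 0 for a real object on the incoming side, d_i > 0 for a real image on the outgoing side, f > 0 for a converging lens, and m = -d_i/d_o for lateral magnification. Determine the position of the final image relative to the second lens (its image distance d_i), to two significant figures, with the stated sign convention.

-8.0 cm

First lens: d_i1 = 1/(1/7 - 1/14.5) = 13.533 cm.
The intermediate image is 13.533 cm to the right of lens 1, so d_o2 = L - d_i1 = 24.5 - 13.533 = 10.967 cm.
Second lens: d_i2 = 1/(1/(-29) - 1/(10.967)) = -7.957 cm.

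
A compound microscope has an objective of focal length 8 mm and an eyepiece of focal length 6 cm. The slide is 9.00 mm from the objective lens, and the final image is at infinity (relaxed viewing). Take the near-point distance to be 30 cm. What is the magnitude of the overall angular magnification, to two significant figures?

40

Convert to cm: f_obj = 8 mm = 0.8 cm; d_o = 9.00 mm = 0.90 cm.
Objective: 1/d_i = 1/f_obj - 1/d_o = 1/0.8 - 1/0.90 = 0.13889 cm^-1, so d_i = 7.200 cm.
m_obj = -d_i/d_o = -7.200/0.90 = -8.000.
Eyepiece angular magnification (image at infinity): M_eye = D/f_e = 30/6 = 5.000.
Overall M = m_obj x M_eye = (-8.000)(5.000) = -40.00.
|M| = 40.00.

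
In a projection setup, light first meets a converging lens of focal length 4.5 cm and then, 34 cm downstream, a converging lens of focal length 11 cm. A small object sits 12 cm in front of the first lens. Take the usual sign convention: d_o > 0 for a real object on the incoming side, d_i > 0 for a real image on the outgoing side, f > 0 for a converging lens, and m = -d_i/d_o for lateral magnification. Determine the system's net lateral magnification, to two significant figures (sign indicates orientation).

Applying the thin-lens equation to the first lens, 1/4.5 = 1/12 + 1/d_i1, which gives d_i1 = 7.200 cm.
Its lateral magnification is m_1 = -d_i1/d_o1 = -(7.200)/12 = -0.6000.
Object distance for lens 2: d_o2 = 34 - 7.200 = 26.800 cm.
Applying the thin-lens equation again with f_2 = 11 cm and d_o2 = 26.800 cm gives d_i2 = 18.658 cm.
m_2 = -(18.658)/(26.800) = -0.6962.
Overall magnification: m = m_1 m_2 = 0.4177.

0.42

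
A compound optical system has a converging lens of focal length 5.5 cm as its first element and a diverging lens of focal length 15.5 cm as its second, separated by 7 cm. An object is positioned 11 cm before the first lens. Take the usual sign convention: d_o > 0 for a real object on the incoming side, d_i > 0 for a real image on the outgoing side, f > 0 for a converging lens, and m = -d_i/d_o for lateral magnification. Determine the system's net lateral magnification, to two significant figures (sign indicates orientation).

-1.3

Applying the thin-lens equation to the first lens, 1/5.5 = 1/11 + 1/d_i1, which gives d_i1 = 11.000 cm.
Its lateral magnification is m_1 = -d_i1/d_o1 = -(11.000)/11 = -1.0000.
Since 11.000 cm > 7 cm, the first image lies past the second lens and serves as a virtual object: d_o2 = L - d_i1 = -4.000 cm.
Applying the thin-lens equation again with f_2 = -15.5 cm and d_o2 = -4.000 cm gives d_i2 = 5.391 cm.
m_2 = -(5.391)/(-4.000) = 1.3478.
The system's lateral magnification is m_1 m_2 = (-1.0000)(1.3478) = -1.3478.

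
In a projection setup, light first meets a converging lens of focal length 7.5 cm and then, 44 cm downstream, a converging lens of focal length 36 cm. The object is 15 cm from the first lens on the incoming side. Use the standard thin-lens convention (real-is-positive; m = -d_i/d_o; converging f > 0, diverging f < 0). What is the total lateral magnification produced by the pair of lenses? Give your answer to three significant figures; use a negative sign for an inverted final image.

First lens: d_i1 = 1/(1/7.5 - 1/15) = 15.000 cm.
m_1 = -(15.000)/15 = -1.0000.
The intermediate image is 15.000 cm to the right of lens 1, so d_o2 = L - d_i1 = 44 - 15.000 = 29.000 cm.
Second lens: d_i2 = 1/(1/36 - 1/(29.000)) = -149.143 cm.
m_2 = -(-149.143)/(29.000) = 5.1429.
Overall magnification: m = m_1 m_2 = -5.1429.

-5.14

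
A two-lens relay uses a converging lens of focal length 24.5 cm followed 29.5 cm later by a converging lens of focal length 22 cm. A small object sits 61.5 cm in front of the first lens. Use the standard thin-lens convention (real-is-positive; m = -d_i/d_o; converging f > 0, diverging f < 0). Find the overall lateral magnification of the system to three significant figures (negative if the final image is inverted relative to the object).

-0.438

Lens 1: 1/d_i1 = 1/f_1 - 1/d_o1 = 1/24.5 - 1/61.5 = 0.02456 cm^-1, so d_i1 = 40.723 cm.
m_1 = -(40.723)/61.5 = -0.6622.
This image would form 40.723 cm past lens 1, i.e. 11.223 cm beyond lens 2, so it is a virtual object for lens 2: d_o2 = 29.5 - 40.723 = -11.223 cm.
Lens 2: 1/d_i2 = 1/f_2 - 1/d_o2 = 1/22 - 1/(-11.223) = 0.13456 cm^-1, so d_i2 = 7.432 cm.
m_2 = -(7.432)/(-11.223) = 0.6622.
Total m = m_1 x m_2 = (-0.6622)(0.6622) = -0.4385.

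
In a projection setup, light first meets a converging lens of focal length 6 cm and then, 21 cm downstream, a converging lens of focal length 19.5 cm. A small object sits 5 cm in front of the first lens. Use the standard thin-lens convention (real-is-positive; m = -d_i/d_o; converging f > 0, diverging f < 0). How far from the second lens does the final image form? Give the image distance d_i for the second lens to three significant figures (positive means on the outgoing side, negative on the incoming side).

First lens: d_i1 = 1/(1/6 - 1/5) = -30.000 cm.
The intermediate image is virtual, 30.000 cm to the left of lens 1, so d_o2 = L - d_i1 = 21 - (-30.000) = 51.000 cm.
Second lens: d_i2 = 1/(1/19.5 - 1/(51.000)) = 31.571 cm.

31.6 cm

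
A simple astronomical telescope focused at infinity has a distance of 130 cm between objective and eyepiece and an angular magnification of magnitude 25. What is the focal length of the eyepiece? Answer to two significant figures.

5.0 cm

In normal adjustment the tube length equals f_obj + f_eye and |M| = f_obj/f_eye.
So f_obj = 25 f_eye and 25 f_eye + f_eye = 130 cm, giving f_eye = 130/26 = 5.000 cm and f_obj = 125.000 cm.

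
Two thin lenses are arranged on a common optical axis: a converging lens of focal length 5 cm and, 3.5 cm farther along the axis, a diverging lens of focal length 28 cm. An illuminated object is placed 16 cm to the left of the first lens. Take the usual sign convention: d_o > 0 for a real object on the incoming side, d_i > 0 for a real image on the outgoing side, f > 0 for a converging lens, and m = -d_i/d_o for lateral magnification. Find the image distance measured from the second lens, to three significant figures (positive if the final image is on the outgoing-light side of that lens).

Applying the thin-lens equation to the first lens, 1/5 = 1/16 + 1/d_i1, which gives d_i1 = 7.273 cm.
This image would form 7.273 cm past lens 1, i.e. 3.773 cm beyond lens 2, so it is a virtual object for lens 2: d_o2 = 3.5 - 7.273 = -3.773 cm.
Applying the thin-lens equation again with f_2 = -28 cm and d_o2 = -3.773 cm gives d_i2 = 4.360 cm.

4.36 cm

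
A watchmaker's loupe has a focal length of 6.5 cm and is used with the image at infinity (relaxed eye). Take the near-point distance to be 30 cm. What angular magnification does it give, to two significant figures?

4.6

M = D/f = 30/6.5 = 4.615.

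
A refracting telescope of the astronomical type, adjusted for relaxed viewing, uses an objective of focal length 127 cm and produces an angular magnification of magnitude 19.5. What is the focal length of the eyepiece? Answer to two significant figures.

6.5 cm

|M| = f_obj/f_eye, so f_eye = f_obj/|M| = 127/19.5 = 6.513 cm.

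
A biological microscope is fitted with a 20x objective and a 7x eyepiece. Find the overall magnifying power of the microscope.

140

The overall magnification of a compound microscope is the product of the objective and eyepiece magnifications:
M = M_obj x M_eye = 20 x 7 = 140.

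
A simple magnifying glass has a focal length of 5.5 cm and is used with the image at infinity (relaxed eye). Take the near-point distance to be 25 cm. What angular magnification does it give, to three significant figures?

4.55

M = D/f = 25/5.5 = 4.545.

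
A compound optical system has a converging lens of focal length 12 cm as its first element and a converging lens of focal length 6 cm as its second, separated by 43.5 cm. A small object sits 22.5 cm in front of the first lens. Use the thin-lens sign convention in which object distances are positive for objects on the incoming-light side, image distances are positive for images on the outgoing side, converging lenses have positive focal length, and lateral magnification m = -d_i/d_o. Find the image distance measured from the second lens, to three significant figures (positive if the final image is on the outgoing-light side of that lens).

9.05 cm

Applying the thin-lens equation to the first lens, 1/12 = 1/22.5 + 1/d_i1, which gives d_i1 = 25.714 cm.
That image sits 17.786 cm in front of the second lens, so d_o2 = 17.786 cm.
Applying the thin-lens equation again with f_2 = 6 cm and d_o2 = 17.786 cm gives d_i2 = 9.055 cm.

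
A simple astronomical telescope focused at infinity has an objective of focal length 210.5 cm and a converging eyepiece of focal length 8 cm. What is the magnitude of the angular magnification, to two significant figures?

|M| = f_obj/|f_eye| = 210.5/8 = 26.312.

26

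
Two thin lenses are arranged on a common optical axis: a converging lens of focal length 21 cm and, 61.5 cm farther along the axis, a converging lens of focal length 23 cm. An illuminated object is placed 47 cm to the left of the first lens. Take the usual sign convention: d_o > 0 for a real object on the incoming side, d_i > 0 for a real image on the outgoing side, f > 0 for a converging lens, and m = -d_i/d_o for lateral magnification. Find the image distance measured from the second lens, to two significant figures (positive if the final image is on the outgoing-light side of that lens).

First lens: d_i1 = 1/(1/21 - 1/47) = 37.962 cm.
Object distance for lens 2: d_o2 = 61.5 - 37.962 = 23.538 cm.
Second lens: d_i2 = 1/(1/23 - 1/(23.538)) = 1005.429 cm.

1000 cm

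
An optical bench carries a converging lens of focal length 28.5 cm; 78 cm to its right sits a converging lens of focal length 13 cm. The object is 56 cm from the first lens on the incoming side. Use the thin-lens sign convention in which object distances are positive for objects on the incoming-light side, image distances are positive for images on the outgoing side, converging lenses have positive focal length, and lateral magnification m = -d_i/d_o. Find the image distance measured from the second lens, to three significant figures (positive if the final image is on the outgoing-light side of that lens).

Lens 1: 1/d_i1 = 1/f_1 - 1/d_o1 = 1/28.5 - 1/56 = 0.01723 cm^-1, so d_i1 = 58.036 cm.
Object distance for lens 2: d_o2 = 78 - 58.036 = 19.964 cm.
Lens 2: 1/d_i2 = 1/f_2 - 1/d_o2 = 1/13 - 1/(19.964) = 0.02683 cm^-1, so d_i2 = 37.269 cm.

37.3 cm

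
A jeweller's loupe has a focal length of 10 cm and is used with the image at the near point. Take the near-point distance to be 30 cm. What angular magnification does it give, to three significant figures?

4.00

M = 1 + D/f = 1 + 30/10 = 4.000.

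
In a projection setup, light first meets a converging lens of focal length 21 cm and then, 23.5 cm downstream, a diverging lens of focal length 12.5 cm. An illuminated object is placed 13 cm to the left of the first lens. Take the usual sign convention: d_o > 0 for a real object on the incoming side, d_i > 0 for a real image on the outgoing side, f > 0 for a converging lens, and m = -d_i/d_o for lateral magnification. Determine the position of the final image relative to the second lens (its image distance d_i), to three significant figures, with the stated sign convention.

Lens 1: 1/d_i1 = 1/f_1 - 1/d_o1 = 1/21 - 1/13 = -0.02930 cm^-1, so d_i1 = -34.125 cm.
The intermediate image is virtual, 34.125 cm to the left of lens 1, so d_o2 = L - d_i1 = 23.5 - (-34.125) = 57.625 cm.
Lens 2: 1/d_i2 = 1/f_2 - 1/d_o2 = 1/(-12.5) - 1/(57.625) = -0.09735 cm^-1, so d_i2 = -10.272 cm.

-10.3 cm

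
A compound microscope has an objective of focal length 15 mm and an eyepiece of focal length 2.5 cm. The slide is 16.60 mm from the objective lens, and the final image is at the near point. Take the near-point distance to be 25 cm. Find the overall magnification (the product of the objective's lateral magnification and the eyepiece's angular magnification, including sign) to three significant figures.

-103

Convert to cm: f_obj = 15 mm = 1.5 cm; d_o = 16.60 mm = 1.66 cm.
Objective: 1/d_i = 1/f_obj - 1/d_o = 1/1.5 - 1/1.66 = 0.06426 cm^-1, so d_i = 15.563 cm.
m_obj = -d_i/d_o = -15.563/1.66 = -9.375.
Eyepiece angular magnification (image at near point): M_eye = 1 + D/f_e = 1 + 25/2.5 = 11.000.
Overall M = m_obj x M_eye = (-9.375)(11.000) = -103.13.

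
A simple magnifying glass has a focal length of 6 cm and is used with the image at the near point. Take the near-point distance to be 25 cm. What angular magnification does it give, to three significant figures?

5.17

M = 1 + D/f = 1 + 25/6 = 5.167.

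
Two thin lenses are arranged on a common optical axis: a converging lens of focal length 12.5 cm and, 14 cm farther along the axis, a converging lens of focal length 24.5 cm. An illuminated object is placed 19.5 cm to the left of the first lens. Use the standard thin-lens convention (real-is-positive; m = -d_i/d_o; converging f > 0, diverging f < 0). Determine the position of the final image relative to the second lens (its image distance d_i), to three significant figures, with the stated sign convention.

11.3 cm

Applying the thin-lens equation to the first lens, 1/12.5 = 1/19.5 + 1/d_i1, which gives d_i1 = 34.821 cm.
This image would form 34.821 cm past lens 1, i.e. 20.821 cm beyond lens 2, so it is a virtual object for lens 2: d_o2 = 14 - 34.821 = -20.821 cm.
Applying the thin-lens equation again with f_2 = 24.5 cm and d_o2 = -20.821 cm gives d_i2 = 11.256 cm.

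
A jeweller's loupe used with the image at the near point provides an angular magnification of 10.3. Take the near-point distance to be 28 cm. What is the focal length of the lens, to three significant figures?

For the image at the near point, M = 1 + D/f.
f = D/(M - 1) = 28/(10.3 - 1) = 3.011 cm.

3.01 cm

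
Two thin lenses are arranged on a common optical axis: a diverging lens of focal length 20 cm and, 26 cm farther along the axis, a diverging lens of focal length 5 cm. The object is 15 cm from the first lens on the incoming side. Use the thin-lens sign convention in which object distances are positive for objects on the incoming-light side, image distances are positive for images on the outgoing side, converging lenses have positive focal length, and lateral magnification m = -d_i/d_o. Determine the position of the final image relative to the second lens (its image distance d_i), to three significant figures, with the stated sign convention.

-4.37 cm

Applying the thin-lens equation to the first lens, 1/(-20) = 1/15 + 1/d_i1, which gives d_i1 = -8.571 cm.
The intermediate image is virtual, 8.571 cm to the left of lens 1, so d_o2 = L - d_i1 = 26 - (-8.571) = 34.571 cm.
Applying the thin-lens equation again with f_2 = -5 cm and d_o2 = 34.571 cm gives d_i2 = -4.368 cm.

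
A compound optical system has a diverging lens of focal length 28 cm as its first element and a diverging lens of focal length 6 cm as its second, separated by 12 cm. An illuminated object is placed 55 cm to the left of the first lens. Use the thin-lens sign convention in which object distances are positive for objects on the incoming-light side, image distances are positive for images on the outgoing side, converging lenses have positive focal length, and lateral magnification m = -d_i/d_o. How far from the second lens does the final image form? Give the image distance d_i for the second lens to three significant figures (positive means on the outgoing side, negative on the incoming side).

-5.02 cm

Lens 1: 1/d_i1 = 1/f_1 - 1/d_o1 = 1/(-28) - 1/55 = -0.05390 cm^-1, so d_i1 = -18.554 cm.
With d_i1 < 0 the first image is virtual and lies on the object side; the object distance for lens 2 is d_o2 = 12 - (-18.554) = 30.554 cm.
Lens 2: 1/d_i2 = 1/f_2 - 1/d_o2 = 1/(-6) - 1/(30.554) = -0.19940 cm^-1, so d_i2 = -5.015 cm.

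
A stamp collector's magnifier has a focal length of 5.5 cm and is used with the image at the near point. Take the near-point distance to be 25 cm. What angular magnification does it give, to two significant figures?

5.5

M = 1 + D/f = 1 + 25/5.5 = 5.545.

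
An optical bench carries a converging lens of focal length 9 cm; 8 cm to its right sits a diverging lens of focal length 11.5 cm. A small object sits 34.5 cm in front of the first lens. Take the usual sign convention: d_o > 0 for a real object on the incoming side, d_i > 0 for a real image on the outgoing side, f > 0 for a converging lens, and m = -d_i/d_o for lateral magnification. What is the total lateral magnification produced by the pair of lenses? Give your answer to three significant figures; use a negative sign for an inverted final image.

First lens: d_i1 = 1/(1/9 - 1/34.5) = 12.176 cm.
m_1 = -(12.176)/34.5 = -0.3529.
Since 12.176 cm > 8 cm, the first image lies past the second lens and serves as a virtual object: d_o2 = L - d_i1 = -4.176 cm.
Second lens: d_i2 = 1/(1/(-11.5) - 1/(-4.176)) = 6.558 cm.
m_2 = -(6.558)/(-4.176) = 1.5703.
The system's lateral magnification is m_1 m_2 = (-0.3529)(1.5703) = -0.5542.

-0.554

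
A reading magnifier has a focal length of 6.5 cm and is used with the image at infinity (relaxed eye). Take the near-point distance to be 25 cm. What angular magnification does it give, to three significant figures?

3.85

M = D/f = 25/6.5 = 3.846.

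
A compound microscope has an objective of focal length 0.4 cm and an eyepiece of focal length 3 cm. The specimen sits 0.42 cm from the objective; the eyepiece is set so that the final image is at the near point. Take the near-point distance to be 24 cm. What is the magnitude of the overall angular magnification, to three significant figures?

Objective: 1/d_i = 1/f_obj - 1/d_o = 1/0.4 - 1/0.42 = 0.11905 cm^-1, so d_i = 8.400 cm.
m_obj = -d_i/d_o = -8.400/0.42 = -20.000.
Eyepiece angular magnification (image at near point): M_eye = 1 + D/f_e = 1 + 24/3 = 9.000.
Overall M = m_obj x M_eye = (-20.000)(9.000) = -180.00.
|M| = 180.00.

180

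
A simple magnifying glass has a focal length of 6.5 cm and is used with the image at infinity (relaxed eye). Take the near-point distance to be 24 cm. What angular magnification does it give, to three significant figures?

3.69

M = D/f = 24/6.5 = 3.692.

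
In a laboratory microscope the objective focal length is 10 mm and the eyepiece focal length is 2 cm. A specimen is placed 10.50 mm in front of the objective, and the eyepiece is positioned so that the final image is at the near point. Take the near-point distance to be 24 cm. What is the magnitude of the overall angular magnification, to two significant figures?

260

Convert to cm: f_obj = 10 mm = 1 cm; d_o = 10.50 mm = 1.05 cm.
Objective: 1/d_i = 1/f_obj - 1/d_o = 1/1 - 1/1.05 = 0.04762 cm^-1, so d_i = 21.000 cm.
m_obj = -d_i/d_o = -21.000/1.05 = -20.000.
Eyepiece angular magnification (image at near point): M_eye = 1 + D/f_e = 1 + 24/2 = 13.000.
Overall M = m_obj x M_eye = (-20.000)(13.000) = -260.00.
|M| = 260.00.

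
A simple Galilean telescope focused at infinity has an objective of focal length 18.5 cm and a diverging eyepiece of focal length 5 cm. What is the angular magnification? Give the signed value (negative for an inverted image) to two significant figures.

M = -f_obj/f_eye = -18.5/(-5) = 3.700.

3.7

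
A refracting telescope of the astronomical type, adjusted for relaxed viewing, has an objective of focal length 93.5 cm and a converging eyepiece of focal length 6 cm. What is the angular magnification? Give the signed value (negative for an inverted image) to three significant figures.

M = -f_obj/f_eye = -93.5/(6) = -15.583.

-15.6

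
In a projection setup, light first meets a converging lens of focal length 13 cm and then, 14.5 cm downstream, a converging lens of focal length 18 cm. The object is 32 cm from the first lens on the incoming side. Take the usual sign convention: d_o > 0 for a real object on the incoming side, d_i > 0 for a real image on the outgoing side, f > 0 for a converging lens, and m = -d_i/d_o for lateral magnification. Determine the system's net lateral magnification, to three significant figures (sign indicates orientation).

Lens 1: 1/d_i1 = 1/f_1 - 1/d_o1 = 1/13 - 1/32 = 0.04567 cm^-1, so d_i1 = 21.895 cm.
m_1 = -(21.895)/32 = -0.6842.
Since 21.895 cm > 14.5 cm, the first image lies past the second lens and serves as a virtual object: d_o2 = L - d_i1 = -7.395 cm.
Lens 2: 1/d_i2 = 1/f_2 - 1/d_o2 = 1/18 - 1/(-7.395) = 0.19079 cm^-1, so d_i2 = 5.241 cm.
m_2 = -(5.241)/(-7.395) = 0.7088.
The system's lateral magnification is m_1 m_2 = (-0.6842)(0.7088) = -0.4850.

-0.485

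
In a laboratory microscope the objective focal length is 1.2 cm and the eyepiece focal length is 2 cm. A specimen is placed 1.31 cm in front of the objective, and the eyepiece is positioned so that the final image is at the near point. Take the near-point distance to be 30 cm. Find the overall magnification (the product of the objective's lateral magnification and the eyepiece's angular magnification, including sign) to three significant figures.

-175

Objective: 1/d_i = 1/f_obj - 1/d_o = 1/1.2 - 1/1.31 = 0.06997 cm^-1, so d_i = 14.291 cm.
m_obj = -d_i/d_o = -14.291/1.31 = -10.909.
Eyepiece angular magnification (image at near point): M_eye = 1 + D/f_e = 1 + 30/2 = 16.000.
Overall M = m_obj x M_eye = (-10.909)(16.000) = -174.55.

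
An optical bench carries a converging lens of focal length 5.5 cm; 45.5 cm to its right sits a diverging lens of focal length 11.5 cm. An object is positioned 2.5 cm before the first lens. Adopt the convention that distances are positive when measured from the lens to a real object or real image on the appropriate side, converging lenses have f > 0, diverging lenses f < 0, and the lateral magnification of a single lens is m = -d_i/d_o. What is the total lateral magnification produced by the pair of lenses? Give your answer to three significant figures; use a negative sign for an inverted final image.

Applying the thin-lens equation to the first lens, 1/5.5 = 1/2.5 + 1/d_i1, which gives d_i1 = -4.583 cm.
Its lateral magnification is m_1 = -d_i1/d_o1 = -(-4.583)/2.5 = 1.8333.
The intermediate image is virtual, 4.583 cm to the left of lens 1, so d_o2 = L - d_i1 = 45.5 - (-4.583) = 50.083 cm.
Applying the thin-lens equation again with f_2 = -11.5 cm and d_o2 = 50.083 cm gives d_i2 = -9.353 cm.
m_2 = -(-9.353)/(50.083) = 0.1867.
Total m = m_1 x m_2 = (1.8333)(0.1867) = 0.3424.

0.342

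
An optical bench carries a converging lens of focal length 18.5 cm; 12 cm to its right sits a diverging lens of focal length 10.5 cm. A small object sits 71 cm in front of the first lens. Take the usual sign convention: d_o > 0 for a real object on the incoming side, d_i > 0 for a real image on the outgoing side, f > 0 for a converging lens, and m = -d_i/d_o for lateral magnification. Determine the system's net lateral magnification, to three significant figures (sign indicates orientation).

1.47

First lens: d_i1 = 1/(1/18.5 - 1/71) = 25.019 cm.
m_1 = -(25.019)/71 = -0.3524.
This image would form 25.019 cm past lens 1, i.e. 13.019 cm beyond lens 2, so it is a virtual object for lens 2: d_o2 = 12 - 25.019 = -13.019 cm.
Second lens: d_i2 = 1/(1/(-10.5) - 1/(-13.019)) = -54.267 cm.
m_2 = -(-54.267)/(-13.019) = -4.1682.
Total m = m_1 x m_2 = (-0.3524)(-4.1682) = 1.4688.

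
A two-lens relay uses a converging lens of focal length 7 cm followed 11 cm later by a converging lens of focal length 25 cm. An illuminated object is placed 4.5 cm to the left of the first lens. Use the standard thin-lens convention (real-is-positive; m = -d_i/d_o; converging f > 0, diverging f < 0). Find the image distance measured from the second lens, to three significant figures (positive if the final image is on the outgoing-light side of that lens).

-421 cm

Lens 1: 1/d_i1 = 1/f_1 - 1/d_o1 = 1/7 - 1/4.5 = -0.07937 cm^-1, so d_i1 = -12.600 cm.
The intermediate image is virtual, 12.600 cm to the left of lens 1, so d_o2 = L - d_i1 = 11 - (-12.600) = 23.600 cm.
Lens 2: 1/d_i2 = 1/f_2 - 1/d_o2 = 1/25 - 1/(23.600) = -0.00237 cm^-1, so d_i2 = -421.429 cm.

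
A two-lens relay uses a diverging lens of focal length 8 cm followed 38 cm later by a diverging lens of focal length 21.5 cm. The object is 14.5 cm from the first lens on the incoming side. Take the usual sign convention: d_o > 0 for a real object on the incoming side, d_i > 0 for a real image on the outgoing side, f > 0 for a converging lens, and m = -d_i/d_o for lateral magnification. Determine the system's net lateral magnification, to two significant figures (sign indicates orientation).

Lens 1: 1/d_i1 = 1/f_1 - 1/d_o1 = 1/(-8) - 1/14.5 = -0.19397 cm^-1, so d_i1 = -5.156 cm.
m_1 = -(-5.156)/14.5 = 0.3556.
The intermediate image is virtual, 5.156 cm to the left of lens 1, so d_o2 = L - d_i1 = 38 - (-5.156) = 43.156 cm.
Lens 2: 1/d_i2 = 1/f_2 - 1/d_o2 = 1/(-21.5) - 1/(43.156) = -0.06968 cm^-1, so d_i2 = -14.351 cm.
m_2 = -(-14.351)/(43.156) = 0.3325.
Total m = m_1 x m_2 = (0.3556)(0.3325) = 0.1182.

0.12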